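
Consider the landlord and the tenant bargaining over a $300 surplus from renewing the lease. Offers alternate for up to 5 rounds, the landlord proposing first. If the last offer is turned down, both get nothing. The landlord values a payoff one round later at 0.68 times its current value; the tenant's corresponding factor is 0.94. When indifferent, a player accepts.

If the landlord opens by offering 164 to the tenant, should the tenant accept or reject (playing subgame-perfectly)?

Work out the tenant's continuation value if the offer is rejected.
Round 5 (the landlord proposes): the tenant will accept anything ≥ 0, so the landlord offers 0 and keeps 300.
Round 4 (the tenant proposes): the landlord can get 300 next round, worth 0.68 × 300 = 204 now; the tenant offers that and keeps 96.
Round 3 (the landlord proposes): the tenant can get 96 next round, worth 0.94 × 96 = 90.24 now; the landlord offers that and keeps 209.76.
Round 2 (the tenant proposes): the landlord can get 209.76 next round, worth 0.68 × 209.76 = 142.6368 now. The tenant offers 142.6368 and keeps 300 − 142.6368 = 157.3632.
So by rejecting in round 1, the tenant gets 157.3632 next round, worth 0.94 × 157.3632 = 147.921408 now.
Offer 164 ≥ 147.921408, so the tenant accepts.

Accept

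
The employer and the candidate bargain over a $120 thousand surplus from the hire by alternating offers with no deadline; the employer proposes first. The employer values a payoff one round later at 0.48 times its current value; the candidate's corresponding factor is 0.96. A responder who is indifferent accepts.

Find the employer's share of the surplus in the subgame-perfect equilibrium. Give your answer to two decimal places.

8.90

When the employer proposes, the candidate accepts any offer worth at least 0.96 times what the candidate would get by proposing next round; and vice versa.
This gives x = 120 − 0.96y and y = 120 − 0.48x, where x and y are each side's share when it proposes.
Hence (1 − 0.96·0.48)x = 120(1 − 0.96), i.e. 0.5392·x = 4.8.
x ≈ 8.9021; the candidate's share is 120 − x ≈ 111.0979.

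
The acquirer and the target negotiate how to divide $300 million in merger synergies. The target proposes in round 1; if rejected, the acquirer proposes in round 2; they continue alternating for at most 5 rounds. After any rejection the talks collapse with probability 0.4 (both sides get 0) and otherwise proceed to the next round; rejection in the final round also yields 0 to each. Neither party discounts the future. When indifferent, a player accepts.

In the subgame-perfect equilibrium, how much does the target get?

202.08

Round 5 (the target proposes): rejection yields 0 for the acquirer; the target offers 0 and keeps 300.
Round 4 (the acquirer proposes): rejecting gives the target an expected 0.6 × 300 = 180; the acquirer offers that and keeps 120.
Round 3 (the target proposes): rejecting gives the acquirer an expected 0.6 × 120 = 72. The target offers 72 and keeps 300 − 72 = 228.
Round 2 (the acquirer proposes): rejecting gives the target an expected 0.6 × 228 = 136.8; the acquirer offers that and keeps 163.2.
Round 1 (the target proposes): rejecting gives the acquirer an expected 0.6 × 163.2 = 97.92; the target offers that and keeps 202.08.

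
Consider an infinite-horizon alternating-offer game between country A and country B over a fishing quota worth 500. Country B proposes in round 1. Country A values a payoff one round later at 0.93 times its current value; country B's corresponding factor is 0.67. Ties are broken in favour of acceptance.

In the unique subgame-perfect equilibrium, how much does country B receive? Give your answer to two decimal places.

92.86

Let x be country B's share when country B proposes and y be country A's share when country A proposes.
Country A accepts iff offered ≥ 0.93·y, so x = 500 − 0.93y. Symmetrically y = 500 − 0.67x.
Substituting: x = 500 − 0.93(500 − 0.67x), giving x(1 − 0.67·0.93) = 500(1 − 0.93).
So x = 500 × 0.07 / 0.3769 ≈ 92.8628, and country A receives 500 − x ≈ 407.1372.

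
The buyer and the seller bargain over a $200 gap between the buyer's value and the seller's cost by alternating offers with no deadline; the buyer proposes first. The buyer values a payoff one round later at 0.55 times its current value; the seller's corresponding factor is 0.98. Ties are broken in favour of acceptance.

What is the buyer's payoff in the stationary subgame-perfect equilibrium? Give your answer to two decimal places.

In a stationary SPE each proposer offers the other exactly their discounted continuation value.
If the buyer keeps x when proposing and the seller keeps y when proposing, then x = 200 − 0.98y and y = 200 − 0.55x.
Solving: x = 200(1 − 0.98) / (1 − 0.55·0.98) = 4 / 0.461 ≈ 8.6768.
The seller gets 200 − 8.6768 ≈ 191.3232.

8.68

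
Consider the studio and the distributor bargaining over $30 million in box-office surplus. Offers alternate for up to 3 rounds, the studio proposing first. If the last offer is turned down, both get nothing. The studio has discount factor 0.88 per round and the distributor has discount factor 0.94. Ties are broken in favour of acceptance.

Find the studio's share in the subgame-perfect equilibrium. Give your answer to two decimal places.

Round 3 (the studio proposes): rejection yields 0 for the distributor; the studio offers 0 and keeps 30.
Round 2 (the distributor proposes): the studio can get 30 next round, worth 0.88 × 30 = 26.4 now; the distributor offers that and keeps 3.6.
Round 1 (the studio proposes): the distributor can get 3.6 next round, worth 0.94 × 3.6 = 3.384 now; the studio offers that and keeps 26.616.

26.62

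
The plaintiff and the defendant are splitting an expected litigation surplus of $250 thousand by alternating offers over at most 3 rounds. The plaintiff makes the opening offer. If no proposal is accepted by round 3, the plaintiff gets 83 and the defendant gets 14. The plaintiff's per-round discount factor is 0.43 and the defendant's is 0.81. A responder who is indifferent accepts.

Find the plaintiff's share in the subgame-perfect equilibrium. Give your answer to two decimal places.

129.70

Round 3 (the plaintiff proposes): the defendant gets 14 if talks fail, so the plaintiff offers 14 and keeps 236.
Round 2 (the defendant proposes): the plaintiff can get 236 next round, worth 0.43 × 236 = 101.48 now, so the defendant offers 101.48, keeping 148.52.
Round 1 (the plaintiff proposes): the defendant can get 148.52 next round, worth 0.81 × 148.52 = 120.3012 now, so the plaintiff offers 120.3012, keeping 129.6988.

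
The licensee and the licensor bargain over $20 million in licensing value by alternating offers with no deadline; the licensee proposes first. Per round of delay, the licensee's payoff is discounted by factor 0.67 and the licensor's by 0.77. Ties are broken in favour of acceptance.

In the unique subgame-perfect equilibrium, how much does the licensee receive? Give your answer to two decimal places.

9.50

When the licensee proposes, the licensor accepts any offer worth at least 0.77 times what the licensor would get by proposing next round; and vice versa.
This gives x = 20 − 0.77y and y = 20 − 0.67x, where x and y are each side's share when it proposes.
Hence (1 − 0.77·0.67)x = 20(1 − 0.77), i.e. 0.4841·x = 4.6.
x ≈ 9.5022; the licensor's share is 20 − x ≈ 10.4978.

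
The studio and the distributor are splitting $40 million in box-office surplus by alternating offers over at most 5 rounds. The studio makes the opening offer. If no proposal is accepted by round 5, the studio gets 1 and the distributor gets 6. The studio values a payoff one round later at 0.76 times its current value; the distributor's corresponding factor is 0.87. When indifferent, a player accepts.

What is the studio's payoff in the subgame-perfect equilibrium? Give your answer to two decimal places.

Round 5 (the studio proposes): the distributor gets 6 if talks fail, so the studio offers 6 and keeps 34.
Round 4 (the distributor proposes): the studio can get 34 next round, worth 0.76 × 34 = 25.84 now, so the distributor offers 25.84, keeping 14.16.
Round 3 (the studio proposes): the distributor can get 14.16 next round, worth 0.87 × 14.16 = 12.3192 now, so the studio offers 12.3192, keeping 27.6808.
Round 2 (the distributor proposes): the studio can get 27.6808 next round, worth 0.76 × 27.6808 = 21.037408 now; the distributor offers that and keeps 18.962592.
Round 1 (the studio proposes): the distributor can get 18.962592 next round, worth 0.87 × 18.962592 = 16.49745504 now; the studio offers that and keeps 23.50254496.

23.50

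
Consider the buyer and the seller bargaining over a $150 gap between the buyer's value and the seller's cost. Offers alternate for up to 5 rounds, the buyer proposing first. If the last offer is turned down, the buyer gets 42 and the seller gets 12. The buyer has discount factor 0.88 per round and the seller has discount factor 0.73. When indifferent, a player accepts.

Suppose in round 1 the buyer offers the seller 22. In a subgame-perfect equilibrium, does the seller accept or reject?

Round 5 (the buyer proposes): the seller gets 12 if talks fail, so the buyer offers 12 and keeps 138.
Round 4 (the seller proposes): the buyer can get 138 next round, worth 0.88 × 138 = 121.44 now; the seller offers that and keeps 28.56.
Round 3 (the buyer proposes): the seller can get 28.56 next round, worth 0.73 × 28.56 = 20.8488 now, so the buyer offers 20.8488, keeping 129.1512.
Round 2 (the seller proposes): the buyer can get 129.1512 next round, worth 0.88 × 129.1512 = 113.653056 now; the seller offers that and keeps 36.346944.
So by rejecting in round 1, the seller gets 36.346944 next round, worth 0.73 × 36.346944 = 26.53326912 now.
Offer 22 < 26.53326912, so the seller rejects.

Reject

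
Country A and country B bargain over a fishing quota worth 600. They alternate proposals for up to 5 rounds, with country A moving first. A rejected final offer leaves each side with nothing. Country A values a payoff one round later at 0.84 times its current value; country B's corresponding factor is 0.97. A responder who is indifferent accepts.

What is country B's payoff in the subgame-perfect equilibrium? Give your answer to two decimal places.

168.99

Round 5 (country A proposes): country B will accept anything ≥ 0, so country A offers 0 and keeps 600.
Round 4 (country B proposes): country A can get 600 next round, worth 0.84 × 600 = 504 now; country B offers that and keeps 96.
Round 3 (country A proposes): country B can get 96 next round, worth 0.97 × 96 = 93.12 now; country A offers that and keeps 506.88.
Round 2 (country B proposes): country A can get 506.88 next round, worth 0.84 × 506.88 = 425.7792 now, so country B offers 425.7792, keeping 174.2208.
Round 1 (country A proposes): country B can get 174.2208 next round, worth 0.97 × 174.2208 = 168.994176 now; country A offers that and keeps 431.005824.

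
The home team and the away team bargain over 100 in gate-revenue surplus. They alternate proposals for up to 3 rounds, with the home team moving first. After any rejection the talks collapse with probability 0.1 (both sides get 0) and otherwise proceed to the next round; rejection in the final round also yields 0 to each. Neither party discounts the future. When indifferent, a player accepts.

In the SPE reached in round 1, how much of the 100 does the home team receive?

91

By backward induction:
Round 3 (the home team proposes): rejection yields 0 for the away team; the home team offers 0 and keeps 100.
Round 2 (the away team proposes): rejecting gives the home team an expected 0.9 × 100 = 90, so the away team offers 90, keeping 10.
Round 1 (the home team proposes): rejecting gives the away team an expected 0.9 × 10 = 9, so the home team offers 9, keeping 91.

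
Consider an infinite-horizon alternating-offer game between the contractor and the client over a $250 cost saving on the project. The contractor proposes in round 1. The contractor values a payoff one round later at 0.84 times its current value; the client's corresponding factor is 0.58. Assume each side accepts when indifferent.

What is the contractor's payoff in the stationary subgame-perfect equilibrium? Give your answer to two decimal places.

Let x be the contractor's share when the contractor proposes and y be the client's share when the client proposes.
The client accepts iff offered ≥ 0.58·y, so x = 250 − 0.58y. Symmetrically y = 250 − 0.84x.
Substituting: x = 250 − 0.58(250 − 0.84x), giving x(1 − 0.84·0.58) = 250(1 − 0.58).
So x = 250 × 0.42 / 0.5128 ≈ 204.7582, and the client receives 250 − x ≈ 45.2418.

204.76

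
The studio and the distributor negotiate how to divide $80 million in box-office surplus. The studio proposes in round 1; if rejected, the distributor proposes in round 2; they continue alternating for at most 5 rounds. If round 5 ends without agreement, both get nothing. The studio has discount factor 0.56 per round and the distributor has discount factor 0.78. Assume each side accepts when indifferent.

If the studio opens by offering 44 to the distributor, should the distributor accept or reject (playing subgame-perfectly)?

Accept

Round 5 (the studio proposes): the distributor will accept anything ≥ 0, so the studio offers 0 and keeps 80.
Round 4 (the distributor proposes): the studio can get 80 next round, worth 0.56 × 80 = 44.8 now, so the distributor offers 44.8, keeping 35.2.
Round 3 (the studio proposes): the distributor can get 35.2 next round, worth 0.78 × 35.2 = 27.456 now, so the studio offers 27.456, keeping 52.544.
Round 2 (the distributor proposes): the studio can get 52.544 next round, worth 0.56 × 52.544 = 29.42464 now, so the distributor offers 29.42464, keeping 50.57536.
So by rejecting in round 1, the distributor gets 50.57536 next round, worth 0.78 × 50.57536 = 39.4487808 now.
Offer 44 ≥ 39.4487808, so the distributor accepts.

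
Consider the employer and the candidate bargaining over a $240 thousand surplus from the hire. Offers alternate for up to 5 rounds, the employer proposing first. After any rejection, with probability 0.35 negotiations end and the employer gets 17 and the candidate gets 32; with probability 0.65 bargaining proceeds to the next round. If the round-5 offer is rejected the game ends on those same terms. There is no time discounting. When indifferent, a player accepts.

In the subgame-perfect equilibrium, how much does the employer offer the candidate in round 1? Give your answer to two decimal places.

93.81

Round 5 (the employer proposes): the candidate gets 32 if talks fail, so the employer offers 32 and keeps 208.
Round 4 (the candidate proposes): rejecting gives the employer an expected 0.65 × 208 + 0.35 × 17 = 141.15, so the candidate offers 141.15, keeping 98.85.
Round 3 (the employer proposes): rejecting gives the candidate an expected 0.65 × 98.85 + 0.35 × 32 = 75.4525. The employer offers 75.4525 and keeps 240 − 75.4525 = 164.5475.
Round 2 (the candidate proposes): rejecting gives the employer an expected 0.65 × 164.5475 + 0.35 × 17 = 112.905875. The candidate offers 112.905875 and keeps 240 − 112.905875 = 127.094125.
Round 1 (the employer proposes): rejecting gives the candidate an expected 0.65 × 127.094125 + 0.35 × 32 = 93.81118125; the employer offers that and keeps 146.18881875.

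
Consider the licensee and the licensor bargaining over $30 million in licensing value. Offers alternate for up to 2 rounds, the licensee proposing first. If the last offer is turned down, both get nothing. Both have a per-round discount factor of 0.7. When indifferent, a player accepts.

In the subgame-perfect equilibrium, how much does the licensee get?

9

Round 2 (the licensor proposes): the licensee will accept anything ≥ 0, so the licensor offers 0 and keeps 30.
Round 1 (the licensee proposes): the licensor can get 30 next round, worth 0.7 × 30 = 21 now; the licensee offers that and keeps 9.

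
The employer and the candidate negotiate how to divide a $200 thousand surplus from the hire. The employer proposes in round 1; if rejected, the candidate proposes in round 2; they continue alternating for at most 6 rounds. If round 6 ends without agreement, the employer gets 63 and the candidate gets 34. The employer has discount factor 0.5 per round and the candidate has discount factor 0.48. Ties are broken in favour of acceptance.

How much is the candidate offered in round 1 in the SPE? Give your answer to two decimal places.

Round 6 (the candidate proposes): the employer gets 63 if talks fail, so the candidate offers 63 and keeps 137.
Round 5 (the employer proposes): the candidate can get 137 next round, worth 0.48 × 137 = 65.76 now, so the employer offers 65.76, keeping 134.24.
Round 4 (the candidate proposes): the employer can get 134.24 next round, worth 0.5 × 134.24 = 67.12 now; the candidate offers that and keeps 132.88.
Round 3 (the employer proposes): the candidate can get 132.88 next round, worth 0.48 × 132.88 = 63.7824 now; the employer offers that and keeps 136.2176.
Round 2 (the candidate proposes): the employer can get 136.2176 next round, worth 0.5 × 136.2176 = 68.1088 now. The candidate offers 68.1088 and keeps 200 − 68.1088 = 131.8912.
Round 1 (the employer proposes): the candidate can get 131.8912 next round, worth 0.48 × 131.8912 = 63.307776 now, so the employer offers 63.307776, keeping 136.692224.

63.31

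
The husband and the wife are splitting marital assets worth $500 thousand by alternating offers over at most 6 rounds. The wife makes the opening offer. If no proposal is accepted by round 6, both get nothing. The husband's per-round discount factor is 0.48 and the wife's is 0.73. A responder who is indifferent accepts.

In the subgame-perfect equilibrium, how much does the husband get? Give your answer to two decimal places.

116.97

Round 6 (the husband proposes): the wife will accept anything ≥ 0, so the husband offers 0 and keeps 500.
Round 5 (the wife proposes): the husband can get 500 next round, worth 0.48 × 500 = 240 now, so the wife offers 240, keeping 260.
Round 4 (the husband proposes): the wife can get 260 next round, worth 0.73 × 260 = 189.8 now; the husband offers that and keeps 310.2.
Round 3 (the wife proposes): the husband can get 310.2 next round, worth 0.48 × 310.2 = 148.896 now; the wife offers that and keeps 351.104.
Round 2 (the husband proposes): the wife can get 351.104 next round, worth 0.73 × 351.104 = 256.30592 now, so the husband offers 256.30592, keeping 243.69408.
Round 1 (the wife proposes): the husband can get 243.69408 next round, worth 0.48 × 243.69408 = 116.9731584 now. The wife offers 116.9731584 and keeps 500 − 116.9731584 = 383.0268416.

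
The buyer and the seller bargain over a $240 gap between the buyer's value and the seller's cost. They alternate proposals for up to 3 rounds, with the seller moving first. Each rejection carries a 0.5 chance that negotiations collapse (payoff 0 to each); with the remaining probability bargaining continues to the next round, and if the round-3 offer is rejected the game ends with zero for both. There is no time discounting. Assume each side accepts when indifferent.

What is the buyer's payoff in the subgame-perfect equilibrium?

60

By backward induction:
Round 3 (the seller proposes): the buyer will accept anything ≥ 0, so the seller offers 0 and keeps 240.
Round 2 (the buyer proposes): rejecting gives the seller an expected 0.5 × 240 = 120; the buyer offers that and keeps 120.
Round 1 (the seller proposes): rejecting gives the buyer an expected 0.5 × 120 = 60, so the seller offers 60, keeping 180.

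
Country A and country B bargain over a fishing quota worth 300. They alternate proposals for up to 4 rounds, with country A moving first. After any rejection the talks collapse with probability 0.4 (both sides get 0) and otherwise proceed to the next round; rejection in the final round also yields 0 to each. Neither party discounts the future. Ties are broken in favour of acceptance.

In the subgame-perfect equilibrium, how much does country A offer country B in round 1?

136.8

Round 4 (country B proposes): country A will accept anything ≥ 0, so country B offers 0 and keeps 300.
Round 3 (country A proposes): rejecting gives country B an expected 0.6 × 300 = 180; country A offers that and keeps 120.
Round 2 (country B proposes): rejecting gives country A an expected 0.6 × 120 = 72, so country B offers 72, keeping 228.
Round 1 (country A proposes): rejecting gives country B an expected 0.6 × 228 = 136.8, so country A offers 136.8, keeping 163.2.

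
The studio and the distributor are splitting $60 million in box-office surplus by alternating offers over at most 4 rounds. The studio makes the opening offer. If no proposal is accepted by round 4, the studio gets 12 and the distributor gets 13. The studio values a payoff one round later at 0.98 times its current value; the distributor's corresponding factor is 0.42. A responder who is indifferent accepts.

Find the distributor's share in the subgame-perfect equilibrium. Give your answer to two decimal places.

Round 4 (the distributor proposes): the studio gets 12 if talks fail, so the distributor offers 12 and keeps 48.
Round 3 (the studio proposes): the distributor can get 48 next round, worth 0.42 × 48 = 20.16 now, so the studio offers 20.16, keeping 39.84.
Round 2 (the distributor proposes): the studio can get 39.84 next round, worth 0.98 × 39.84 = 39.0432 now. The distributor offers 39.0432 and keeps 60 − 39.0432 = 20.9568.
Round 1 (the studio proposes): the distributor can get 20.9568 next round, worth 0.42 × 20.9568 = 8.801856 now; the studio offers that and keeps 51.198144.

8.80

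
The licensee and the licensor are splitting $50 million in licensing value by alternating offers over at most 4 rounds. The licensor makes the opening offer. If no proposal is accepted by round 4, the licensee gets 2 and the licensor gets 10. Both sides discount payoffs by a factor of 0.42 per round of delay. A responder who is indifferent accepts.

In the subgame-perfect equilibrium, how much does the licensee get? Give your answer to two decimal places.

15.14

Round 4 (the licensee proposes): the licensor gets 10 if talks fail, so the licensee offers 10 and keeps 40.
Round 3 (the licensor proposes): the licensee can get 40 next round, worth 0.42 × 40 = 16.8 now. The licensor offers 16.8 and keeps 50 − 16.8 = 33.2.
Round 2 (the licensee proposes): the licensor can get 33.2 next round, worth 0.42 × 33.2 = 13.944 now; the licensee offers that and keeps 36.056.
Round 1 (the licensor proposes): the licensee can get 36.056 next round, worth 0.42 × 36.056 = 15.14352 now. The licensor offers 15.14352 and keeps 50 − 15.14352 = 34.85648.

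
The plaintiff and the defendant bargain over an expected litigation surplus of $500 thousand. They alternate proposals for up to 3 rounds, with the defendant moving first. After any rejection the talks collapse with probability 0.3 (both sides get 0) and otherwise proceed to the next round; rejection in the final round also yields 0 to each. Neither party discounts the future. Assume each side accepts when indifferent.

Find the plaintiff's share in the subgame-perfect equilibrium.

105

By backward induction:
Round 3 (the defendant proposes): rejection yields 0 for the plaintiff; the defendant offers 0 and keeps 500.
Round 2 (the plaintiff proposes): rejecting gives the defendant an expected 0.7 × 500 = 350, so the plaintiff offers 350, keeping 150.
Round 1 (the defendant proposes): rejecting gives the plaintiff an expected 0.7 × 150 = 105. The defendant offers 105 and keeps 500 − 105 = 395.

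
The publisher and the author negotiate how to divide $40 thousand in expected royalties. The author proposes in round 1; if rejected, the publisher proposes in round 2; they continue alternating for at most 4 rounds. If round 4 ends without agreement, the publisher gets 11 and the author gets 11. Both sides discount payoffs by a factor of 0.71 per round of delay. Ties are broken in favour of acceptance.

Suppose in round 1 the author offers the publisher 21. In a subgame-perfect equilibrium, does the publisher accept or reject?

Accept

Round 4 (the publisher proposes): the author gets 11 if talks fail, so the publisher offers 11 and keeps 29.
Round 3 (the author proposes): the publisher can get 29 next round, worth 0.71 × 29 = 20.59 now. The author offers 20.59 and keeps 40 − 20.59 = 19.41.
Round 2 (the publisher proposes): the author can get 19.41 next round, worth 0.71 × 19.41 = 13.7811 now, so the publisher offers 13.7811, keeping 26.2189.
So by rejecting in round 1, the publisher gets 26.2189 next round, worth 0.71 × 26.2189 = 18.615419 now.
Offer 21 ≥ 18.615419, so the publisher accepts.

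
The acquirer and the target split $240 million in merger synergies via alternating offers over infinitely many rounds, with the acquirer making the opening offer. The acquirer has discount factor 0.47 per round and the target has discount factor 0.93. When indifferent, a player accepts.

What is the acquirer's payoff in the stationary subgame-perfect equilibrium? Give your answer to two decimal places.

29.85

When the acquirer proposes, the target accepts any offer worth at least 0.93 times what the target would get by proposing next round; and vice versa.
This gives x = 240 − 0.93y and y = 240 − 0.47x, where x and y are each side's share when it proposes.
Hence (1 − 0.93·0.47)x = 240(1 − 0.93), i.e. 0.5629·x = 16.8.
x ≈ 29.8454; the target's share is 240 − x ≈ 210.1546.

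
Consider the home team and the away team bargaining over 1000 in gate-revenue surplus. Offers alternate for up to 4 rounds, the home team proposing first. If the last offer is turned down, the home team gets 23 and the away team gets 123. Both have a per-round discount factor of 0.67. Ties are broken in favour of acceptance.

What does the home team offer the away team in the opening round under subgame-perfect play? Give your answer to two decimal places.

514.95

Round 4 (the away team proposes): the home team gets 23 if talks fail, so the away team offers 23 and keeps 977.
Round 3 (the home team proposes): the away team can get 977 next round, worth 0.67 × 977 = 654.59 now. The home team offers 654.59 and keeps 1000 − 654.59 = 345.41.
Round 2 (the away team proposes): the home team can get 345.41 next round, worth 0.67 × 345.41 = 231.4247 now; the away team offers that and keeps 768.5753.
Round 1 (the home team proposes): the away team can get 768.5753 next round, worth 0.67 × 768.5753 = 514.945451 now; the home team offers that and keeps 485.054549.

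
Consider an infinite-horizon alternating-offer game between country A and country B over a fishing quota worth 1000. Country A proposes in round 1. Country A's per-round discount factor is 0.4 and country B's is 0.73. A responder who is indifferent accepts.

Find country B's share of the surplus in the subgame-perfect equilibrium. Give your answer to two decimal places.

618.64

When country A proposes, country B accepts any offer worth at least 0.73 times what country B would get by proposing next round; and vice versa.
This gives x = 1000 − 0.73y and y = 1000 − 0.4x, where x and y are each side's share when it proposes.
Hence (1 − 0.73·0.4)x = 1000(1 − 0.73), i.e. 0.708·x = 270.
x ≈ 381.3559; country B's share is 1000 − x ≈ 618.6441.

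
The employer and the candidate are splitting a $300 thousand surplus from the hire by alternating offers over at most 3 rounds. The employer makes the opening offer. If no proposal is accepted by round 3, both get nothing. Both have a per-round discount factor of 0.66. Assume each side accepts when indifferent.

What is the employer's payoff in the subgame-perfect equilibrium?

232.68

Work backward from the last round.
Round 3 (the employer proposes): rejection yields 0 for the candidate; the employer offers 0 and keeps 300.
Round 2 (the candidate proposes): the employer can get 300 next round, worth 0.66 × 300 = 198 now; the candidate offers that and keeps 102.
Round 1 (the employer proposes): the candidate can get 102 next round, worth 0.66 × 102 = 67.32 now. The employer offers 67.32 and keeps 300 − 67.32 = 232.68.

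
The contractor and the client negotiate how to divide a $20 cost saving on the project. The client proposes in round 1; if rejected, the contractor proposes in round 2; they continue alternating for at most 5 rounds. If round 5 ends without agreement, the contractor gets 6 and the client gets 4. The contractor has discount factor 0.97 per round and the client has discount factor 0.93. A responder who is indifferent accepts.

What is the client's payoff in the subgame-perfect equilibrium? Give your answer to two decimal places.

12.53

Round 5 (the client proposes): the contractor gets 6 if talks fail, so the client offers 6 and keeps 14.
Round 4 (the contractor proposes): the client can get 14 next round, worth 0.93 × 14 = 13.02 now. The contractor offers 13.02 and keeps 20 − 13.02 = 6.98.
Round 3 (the client proposes): the contractor can get 6.98 next round, worth 0.97 × 6.98 = 6.7706 now, so the client offers 6.7706, keeping 13.2294.
Round 2 (the contractor proposes): the client can get 13.2294 next round, worth 0.93 × 13.2294 = 12.303342 now. The contractor offers 12.303342 and keeps 20 − 12.303342 = 7.696658.
Round 1 (the client proposes): the contractor can get 7.696658 next round, worth 0.97 × 7.696658 = 7.46575826 now, so the client offers 7.46575826, keeping 12.53424174.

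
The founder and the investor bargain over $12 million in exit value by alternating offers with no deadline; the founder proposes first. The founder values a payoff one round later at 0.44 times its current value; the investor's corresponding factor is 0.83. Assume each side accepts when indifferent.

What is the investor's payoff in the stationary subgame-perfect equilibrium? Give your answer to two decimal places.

In a stationary SPE each proposer offers the other exactly their discounted continuation value.
If the founder keeps x when proposing and the investor keeps y when proposing, then x = 12 − 0.83y and y = 12 − 0.44x.
Solving: x = 12(1 − 0.83) / (1 − 0.44·0.83) = 2.04 / 0.6348 ≈ 3.2136.
The investor gets 12 − 3.2136 ≈ 8.7864.

8.79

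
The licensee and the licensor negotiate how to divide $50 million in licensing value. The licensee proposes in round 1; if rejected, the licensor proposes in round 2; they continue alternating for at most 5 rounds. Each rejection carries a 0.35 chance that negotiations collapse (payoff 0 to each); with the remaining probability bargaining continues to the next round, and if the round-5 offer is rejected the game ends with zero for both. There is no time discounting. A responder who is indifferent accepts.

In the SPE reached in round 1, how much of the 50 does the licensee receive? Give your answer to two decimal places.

By backward induction:
Round 5 (the licensee proposes): the licensor will accept anything ≥ 0, so the licensee offers 0 and keeps 50.
Round 4 (the licensor proposes): rejecting gives the licensee an expected 0.65 × 50 = 32.5, so the licensor offers 32.5, keeping 17.5.
Round 3 (the licensee proposes): rejecting gives the licensor an expected 0.65 × 17.5 = 11.375, so the licensee offers 11.375, keeping 38.625.
Round 2 (the licensor proposes): rejecting gives the licensee an expected 0.65 × 38.625 = 25.10625; the licensor offers that and keeps 24.89375.
Round 1 (the licensee proposes): rejecting gives the licensor an expected 0.65 × 24.89375 = 16.1809375; the licensee offers that and keeps 33.8190625.

33.82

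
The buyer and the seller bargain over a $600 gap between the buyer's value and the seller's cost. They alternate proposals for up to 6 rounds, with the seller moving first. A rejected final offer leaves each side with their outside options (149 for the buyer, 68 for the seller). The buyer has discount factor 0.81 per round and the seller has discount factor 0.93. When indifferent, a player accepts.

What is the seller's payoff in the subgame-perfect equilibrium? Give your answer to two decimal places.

Solve by backward induction from round 6.
Round 6 (the buyer proposes): the seller gets 68 if talks fail, so the buyer offers 68 and keeps 532.
Round 5 (the seller proposes): the buyer can get 532 next round, worth 0.81 × 532 = 430.92 now; the seller offers that and keeps 169.08.
Round 4 (the buyer proposes): the seller can get 169.08 next round, worth 0.93 × 169.08 = 157.2444 now. The buyer offers 157.2444 and keeps 600 − 157.2444 = 442.7556.
Round 3 (the seller proposes): the buyer can get 442.7556 next round, worth 0.81 × 442.7556 = 358.632036 now, so the seller offers 358.632036, keeping 241.367964.
Round 2 (the buyer proposes): the seller can get 241.367964 next round, worth 0.93 × 241.367964 = 224.47220652 now, so the buyer offers 224.47220652, keeping 375.52779348.
Round 1 (the seller proposes): the buyer can get 375.52779348 next round, worth 0.81 × 375.52779348 = 304.1775127188 now; the seller offers that and keeps 295.8224872812.

295.82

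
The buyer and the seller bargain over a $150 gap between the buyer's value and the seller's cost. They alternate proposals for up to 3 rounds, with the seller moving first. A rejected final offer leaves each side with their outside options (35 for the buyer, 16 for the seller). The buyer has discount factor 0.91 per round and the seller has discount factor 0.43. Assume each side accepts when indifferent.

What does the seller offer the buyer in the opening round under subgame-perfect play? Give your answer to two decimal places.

91.50

By backward induction:
Round 3 (the seller proposes): the buyer gets 35 if talks fail, so the seller offers 35 and keeps 115.
Round 2 (the buyer proposes): the seller can get 115 next round, worth 0.43 × 115 = 49.45 now. The buyer offers 49.45 and keeps 150 − 49.45 = 100.55.
Round 1 (the seller proposes): the buyer can get 100.55 next round, worth 0.91 × 100.55 = 91.5005 now, so the seller offers 91.5005, keeping 58.4995.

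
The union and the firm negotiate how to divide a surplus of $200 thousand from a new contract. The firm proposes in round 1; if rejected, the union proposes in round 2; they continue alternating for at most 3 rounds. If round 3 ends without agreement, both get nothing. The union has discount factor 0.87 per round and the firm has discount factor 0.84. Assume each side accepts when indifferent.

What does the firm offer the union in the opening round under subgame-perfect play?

Work backward from the last round.
Round 3 (the firm proposes): the union will accept anything ≥ 0, so the firm offers 0 and keeps 200.
Round 2 (the union proposes): the firm can get 200 next round, worth 0.84 × 200 = 168 now, so the union offers 168, keeping 32.
Round 1 (the firm proposes): the union can get 32 next round, worth 0.87 × 32 = 27.84 now; the firm offers that and keeps 172.16.

27.84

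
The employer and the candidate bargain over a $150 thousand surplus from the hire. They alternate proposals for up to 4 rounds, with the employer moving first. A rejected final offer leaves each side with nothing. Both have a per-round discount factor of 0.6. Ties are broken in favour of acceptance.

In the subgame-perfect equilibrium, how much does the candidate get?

Round 4 (the candidate proposes): the employer will accept anything ≥ 0, so the candidate offers 0 and keeps 150.
Round 3 (the employer proposes): the candidate can get 150 next round, worth 0.6 × 150 = 90 now; the employer offers that and keeps 60.
Round 2 (the candidate proposes): the employer can get 60 next round, worth 0.6 × 60 = 36 now, so the candidate offers 36, keeping 114.
Round 1 (the employer proposes): the candidate can get 114 next round, worth 0.6 × 114 = 68.4 now, so the employer offers 68.4, keeping 81.6.

68.4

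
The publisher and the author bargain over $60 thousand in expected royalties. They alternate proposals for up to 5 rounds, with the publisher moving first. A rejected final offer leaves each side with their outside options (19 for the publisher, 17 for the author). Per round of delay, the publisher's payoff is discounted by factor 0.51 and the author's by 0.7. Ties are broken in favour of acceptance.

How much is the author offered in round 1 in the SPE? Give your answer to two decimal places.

Round 5 (the publisher proposes): the author gets 17 if talks fail, so the publisher offers 17 and keeps 43.
Round 4 (the author proposes): the publisher can get 43 next round, worth 0.51 × 43 = 21.93 now. The author offers 21.93 and keeps 60 − 21.93 = 38.07.
Round 3 (the publisher proposes): the author can get 38.07 next round, worth 0.7 × 38.07 = 26.649 now, so the publisher offers 26.649, keeping 33.351.
Round 2 (the author proposes): the publisher can get 33.351 next round, worth 0.51 × 33.351 = 17.00901 now; the author offers that and keeps 42.99099.
Round 1 (the publisher proposes): the author can get 42.99099 next round, worth 0.7 × 42.99099 = 30.093693 now. The publisher offers 30.093693 and keeps 60 − 30.093693 = 29.906307.

30.09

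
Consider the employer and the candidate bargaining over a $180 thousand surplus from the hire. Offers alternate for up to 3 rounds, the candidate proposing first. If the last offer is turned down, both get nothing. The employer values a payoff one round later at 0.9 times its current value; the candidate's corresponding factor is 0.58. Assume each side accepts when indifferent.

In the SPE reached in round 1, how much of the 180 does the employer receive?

Round 3 (the candidate proposes): rejection yields 0 for the employer; the candidate offers 0 and keeps 180.
Round 2 (the employer proposes): the candidate can get 180 next round, worth 0.58 × 180 = 104.4 now; the employer offers that and keeps 75.6.
Round 1 (the candidate proposes): the employer can get 75.6 next round, worth 0.9 × 75.6 = 68.04 now. The candidate offers 68.04 and keeps 180 − 68.04 = 111.96.

68.04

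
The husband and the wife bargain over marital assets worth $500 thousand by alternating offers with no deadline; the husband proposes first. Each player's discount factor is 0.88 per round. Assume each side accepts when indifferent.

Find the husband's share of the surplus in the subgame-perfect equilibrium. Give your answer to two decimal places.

Let x be the husband's share when the husband proposes and y be the wife's share when the wife proposes.
The wife accepts iff offered ≥ 0.88·y, so x = 500 − 0.88y. Symmetrically y = 500 − 0.88x.
Substituting: x = 500 − 0.88(500 − 0.88x), giving x(1 − 0.88·0.88) = 500(1 − 0.88).
So x = 500 × 0.12 / 0.2256 ≈ 265.9574, and the wife receives 500 − x ≈ 234.0426.

265.96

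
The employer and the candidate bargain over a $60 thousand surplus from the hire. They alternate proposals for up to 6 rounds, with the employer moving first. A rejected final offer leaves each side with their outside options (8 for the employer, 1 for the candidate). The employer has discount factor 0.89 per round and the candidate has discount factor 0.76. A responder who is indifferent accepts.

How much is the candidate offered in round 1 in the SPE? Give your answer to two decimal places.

Round 6 (the candidate proposes): the employer gets 8 if talks fail, so the candidate offers 8 and keeps 52.
Round 5 (the employer proposes): the candidate can get 52 next round, worth 0.76 × 52 = 39.52 now; the employer offers that and keeps 20.48.
Round 4 (the candidate proposes): the employer can get 20.48 next round, worth 0.89 × 20.48 = 18.2272 now, so the candidate offers 18.2272, keeping 41.7728.
Round 3 (the employer proposes): the candidate can get 41.7728 next round, worth 0.76 × 41.7728 = 31.747328 now. The employer offers 31.747328 and keeps 60 − 31.747328 = 28.252672.
Round 2 (the candidate proposes): the employer can get 28.252672 next round, worth 0.89 × 28.252672 = 25.14487808 now. The candidate offers 25.14487808 and keeps 60 − 25.14487808 = 34.85512192.
Round 1 (the employer proposes): the candidate can get 34.85512192 next round, worth 0.76 × 34.85512192 = 26.4898926592 now; the employer offers that and keeps 33.5101073408.

26.49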